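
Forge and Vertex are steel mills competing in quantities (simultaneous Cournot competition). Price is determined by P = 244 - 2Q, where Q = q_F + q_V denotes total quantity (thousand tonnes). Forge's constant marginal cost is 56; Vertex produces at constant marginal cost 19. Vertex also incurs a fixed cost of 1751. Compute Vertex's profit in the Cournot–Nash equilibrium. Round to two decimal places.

Forge's profit: π_F = (244 - 2Q)q_F - (56q_F). Setting ∂π_F/∂q_F = 0: 188 - 4q_F - 2(q_V) = 0.
Vertex's first-order condition: 225 - 4q_V - 2(q_F) = 0.
So q_F = (188 - 2q_V)/4 and q_V = (225 - 2q_F)/4.
Substituting one into the other gives q_F = 151/6 and q_V = 131/3.
Price P = 244 - 2·(413/6) = 319/3.
Vertex's profit: (319/3 - 19)·(131/3) - 1751 = 2062.5556.

2062.56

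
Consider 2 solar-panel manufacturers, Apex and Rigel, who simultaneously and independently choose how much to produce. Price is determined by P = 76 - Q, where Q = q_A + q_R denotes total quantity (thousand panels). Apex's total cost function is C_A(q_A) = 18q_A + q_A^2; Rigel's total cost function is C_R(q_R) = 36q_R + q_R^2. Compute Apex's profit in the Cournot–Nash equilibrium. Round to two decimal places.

Apex's profit: π_A = (76 - Q)q_A - (18q_A + q_A²). Setting ∂π_A/∂q_A = 0: 58 - 4q_A - (q_R) = 0.
Rigel's first-order condition: 40 - 4q_R - (q_A) = 0.
Best responses: q_A = (58 - q_R)/4, q_R = (40 - q_A)/4.
Substituting one into the other gives q_A = 64/5 and q_R = 34/5.
Price P = 76 - 98/5 = 282/5.
Apex's profit: (282/5)·(64/5) - 18·(64/5) - (64/5)² = 327.6800.

327.68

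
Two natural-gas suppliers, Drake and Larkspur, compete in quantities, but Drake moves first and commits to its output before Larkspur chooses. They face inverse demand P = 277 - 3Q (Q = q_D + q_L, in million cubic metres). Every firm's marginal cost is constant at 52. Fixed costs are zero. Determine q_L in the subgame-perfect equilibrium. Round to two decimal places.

The follower Larkspur best-responds to any q_D: π_L = (277 - 3Q)q_L - 52q_L.
∂π_L/∂q_L = 225 - 3q_D - 6q_L = 0 gives the reaction function q_L = (225 - 3q_D)/6.
Drake substitutes q_L(q_D) into its own profit: π_D = q_D(277 - 3q_D - (225 - 3q_D)/2) - 52q_D = (329/2 - (3/2)q_D)q_D - 52q_D.
The leader's first-order condition 225/2 - 3q_D = 0 yields q_D = 75/2.
Then q_L = (225 - 3·(75/2))/6 = 75/4.

18.75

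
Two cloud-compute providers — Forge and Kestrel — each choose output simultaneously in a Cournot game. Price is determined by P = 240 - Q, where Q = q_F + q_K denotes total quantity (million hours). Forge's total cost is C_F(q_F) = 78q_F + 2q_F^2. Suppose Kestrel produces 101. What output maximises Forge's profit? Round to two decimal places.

With the rival's output fixed at 101, Forge's profit is π_F = (240 - 101 - q_F)q_F - (78q_F + 2q_F²) = (139 - q_F)q_F - (78q_F + 2q_F²).
∂π_F/∂q_F = 61 - 6q_F = 0, so q_F = 61/6.

10.17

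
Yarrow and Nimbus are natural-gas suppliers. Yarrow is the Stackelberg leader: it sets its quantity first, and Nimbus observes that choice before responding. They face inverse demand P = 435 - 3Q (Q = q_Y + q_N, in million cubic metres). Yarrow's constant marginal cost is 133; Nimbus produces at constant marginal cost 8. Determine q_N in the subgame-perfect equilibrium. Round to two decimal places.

56.42

Solve by backward induction. Given q_Y, the follower Nimbus maximises π_N = (435 - 3q_Y - 3q_N)q_N - 8q_N.
Setting the follower's marginal profit to zero, 427 - 3q_Y - 6q_N = 0, i.e. q_N = (427 - 3q_Y)/6.
Yarrow substitutes q_N(q_Y) into its own profit: π_Y = q_Y(435 - 3q_Y - (427 - 3q_Y)/2) - 133q_Y = (443/2 - (3/2)q_Y)q_Y - 133q_Y.
The leader's first-order condition 177/2 - 3q_Y = 0 yields q_Y = 59/2.
Then q_N = (427 - 3·(59/2))/6 = 677/12.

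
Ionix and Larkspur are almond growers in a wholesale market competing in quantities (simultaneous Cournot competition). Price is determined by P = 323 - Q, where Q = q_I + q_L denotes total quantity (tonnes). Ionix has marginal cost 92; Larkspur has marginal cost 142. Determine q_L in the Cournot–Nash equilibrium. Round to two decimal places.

43.67

Ionix's profit: π_I = (323 - Q)q_I - (92q_I). Setting ∂π_I/∂q_I = 0: 231 - 2q_I - (q_L) = 0.
Larkspur's profit: π_L = (323 - Q)q_L - (142q_L). Setting ∂π_L/∂q_L = 0: 181 - 2q_L - (q_I) = 0.
So q_I = (231 - q_L)/2 and q_L = (181 - q_I)/2.
Solving the pair: q_I = 281/3, q_L = 131/3.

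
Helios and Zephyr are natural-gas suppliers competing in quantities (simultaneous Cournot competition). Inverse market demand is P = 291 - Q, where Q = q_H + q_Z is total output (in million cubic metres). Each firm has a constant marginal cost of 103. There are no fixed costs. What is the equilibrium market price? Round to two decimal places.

A representative firm's profit is π_i = q_i(291 - Q) - 103q_i.
First-order condition (treating rivals' output as given): 188 - 2q_i - q_j = 0.
By symmetry each firm produces the same amount; substituting q_j = q_i yields q_i = 188/3.
Total output Q = 376/3, so price P = 291 - 376/3 = 497/3.

165.67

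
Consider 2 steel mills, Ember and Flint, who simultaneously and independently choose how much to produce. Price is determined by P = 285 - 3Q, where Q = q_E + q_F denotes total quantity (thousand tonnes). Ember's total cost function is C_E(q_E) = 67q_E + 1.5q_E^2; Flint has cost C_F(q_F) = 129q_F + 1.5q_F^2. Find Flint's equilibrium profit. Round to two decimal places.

488.28

Ember's profit: π_E = (285 - 3Q)q_E - (67q_E + (3/2)q_E²). Setting ∂π_E/∂q_E = 0: 218 - 9q_E - 3(q_F) = 0.
Flint's profit: π_F = (285 - 3Q)q_F - (129q_F + (3/2)q_F²). Setting ∂π_F/∂q_F = 0: 156 - 9q_F - 3(q_E) = 0.
So q_E = (218 - 3q_F)/9 and q_F = (156 - 3q_E)/9.
Solving the pair: q_E = 83/4, q_F = 125/12.
Price P = 285 - 3·(187/6) = 383/2.
Flint's profit: (383/2)·(125/12) - 129·(125/12) - (3/2)(125/12)² = 488.2813.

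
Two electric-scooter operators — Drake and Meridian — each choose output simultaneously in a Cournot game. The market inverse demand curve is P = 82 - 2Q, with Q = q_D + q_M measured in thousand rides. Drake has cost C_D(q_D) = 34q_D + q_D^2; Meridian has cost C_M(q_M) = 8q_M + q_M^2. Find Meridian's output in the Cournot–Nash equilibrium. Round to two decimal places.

Drake's profit: π_D = (82 - 2Q)q_D - (34q_D + q_D²). Setting ∂π_D/∂q_D = 0: 48 - 6q_D - 2(q_M) = 0.
Meridian's profit: π_M = (82 - 2Q)q_M - (8q_M + q_M²). Setting ∂π_M/∂q_M = 0: 74 - 6q_M - 2(q_D) = 0.
So q_D = (48 - 2q_M)/6 and q_M = (74 - 2q_D)/6.
Solving the pair: q_D = 35/8, q_M = 87/8.

10.88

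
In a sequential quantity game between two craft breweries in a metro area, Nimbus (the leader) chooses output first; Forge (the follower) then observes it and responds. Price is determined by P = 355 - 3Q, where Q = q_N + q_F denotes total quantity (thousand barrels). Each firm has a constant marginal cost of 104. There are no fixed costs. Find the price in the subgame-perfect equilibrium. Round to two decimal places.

166.75

The follower Forge best-responds to any q_N: π_F = (355 - 3Q)q_F - 104q_F.
∂π_F/∂q_F = 251 - 3q_N - 6q_F = 0 gives the reaction function q_F = (251 - 3q_N)/6.
Nimbus substitutes q_F(q_N) into its own profit: π_N = q_N(355 - 3q_N - (251 - 3q_N)/2) - 104q_N = (459/2 - (3/2)q_N)q_N - 104q_N.
Maximising: ∂π_N/∂q_N = 251/2 - 3q_N = 0, giving q_N = 251/6.
Then q_F = (251 - 3·(251/6))/6 = 251/12.
Total output Q = 251/4, so price P = 355 - 3·(251/4) = 667/4.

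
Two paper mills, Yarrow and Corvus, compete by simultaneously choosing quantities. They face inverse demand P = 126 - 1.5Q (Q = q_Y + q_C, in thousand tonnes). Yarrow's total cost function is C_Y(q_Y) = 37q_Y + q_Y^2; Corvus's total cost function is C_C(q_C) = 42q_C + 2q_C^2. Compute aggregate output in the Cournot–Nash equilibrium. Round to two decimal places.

23.92

Yarrow's profit: π_Y = (126 - 1.5Q)q_Y - (37q_Y + q_Y²). Setting ∂π_Y/∂q_Y = 0: 89 - 5q_Y - (3/2)(q_C) = 0.
Corvus's profit: π_C = (126 - 1.5Q)q_C - (42q_C + 2q_C²). Setting ∂π_C/∂q_C = 0: 84 - 7q_C - (3/2)(q_Y) = 0.
Best responses: q_Y = (89 - (3/2)q_C)/5, q_C = (84 - (3/2)q_Y)/7.
Substituting one into the other gives q_Y = 1988/131 and q_C = 1146/131.
Total output Q = 1988/131 + 1146/131 = 23.9237.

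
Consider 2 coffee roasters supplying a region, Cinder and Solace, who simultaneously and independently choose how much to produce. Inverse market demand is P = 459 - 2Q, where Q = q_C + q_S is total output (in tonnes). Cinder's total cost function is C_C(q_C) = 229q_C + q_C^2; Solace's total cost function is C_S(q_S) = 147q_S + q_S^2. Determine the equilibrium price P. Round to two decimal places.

323.50

Cinder's profit: π_C = (459 - 2Q)q_C - (229q_C + q_C²). Setting ∂π_C/∂q_C = 0: 230 - 6q_C - 2(q_S) = 0.
Solace's first-order condition: 312 - 6q_S - 2(q_C) = 0.
So q_C = (230 - 2q_S)/6 and q_S = (312 - 2q_C)/6.
Substituting one into the other gives q_C = 189/8 and q_S = 353/8.
Total output Q = 271/4, so price P = 459 - 2·(271/4) = 647/2.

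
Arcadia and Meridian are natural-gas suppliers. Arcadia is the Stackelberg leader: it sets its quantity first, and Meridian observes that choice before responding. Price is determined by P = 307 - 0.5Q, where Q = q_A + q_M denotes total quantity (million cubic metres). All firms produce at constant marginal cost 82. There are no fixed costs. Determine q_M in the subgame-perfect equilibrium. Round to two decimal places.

The follower Meridian best-responds to any q_A: π_M = (307 - 0.5Q)q_M - 82q_M.
Setting the follower's marginal profit to zero, 225 - (1/2)q_A - q_M = 0, i.e. q_M = (225 - (1/2)q_A).
Arcadia substitutes q_M(q_A) into its own profit: π_A = q_A(307 - (1/2)q_A - (225 - (1/2)q_A)/2) - 82q_A = (389/2 - (1/4)q_A)q_A - 82q_A.
Leader FOC: 225/2 - (1/2)q_A = 0, so q_A = 225.
Then q_M = (225 - (1/2)·225) = 225/2.

112.50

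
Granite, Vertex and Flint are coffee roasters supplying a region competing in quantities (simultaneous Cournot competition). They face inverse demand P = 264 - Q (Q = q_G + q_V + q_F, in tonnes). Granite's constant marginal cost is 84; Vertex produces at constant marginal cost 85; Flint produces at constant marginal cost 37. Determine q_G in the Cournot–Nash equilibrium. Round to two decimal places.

Granite's profit: π_G = (264 - Q)q_G - (84q_G). Setting ∂π_G/∂q_G = 0: 180 - 2q_G - (q_V + q_F) = 0.
Vertex's first-order condition: 179 - 2q_V - (q_G + q_F) = 0.
Flint's profit: π_F = (264 - Q)q_F - (37q_F). Setting ∂π_F/∂q_F = 0: 227 - 2q_F - (q_G + q_V) = 0.
Adding the 3 first-order conditions: 586 − 4Q = 0, so Q = 293/2.
Back-substituting: q_G = (180 − 293/2) = 67/2, q_V = (179 − 293/2) = 65/2, q_F = (227 − 293/2) = 161/2.

33.50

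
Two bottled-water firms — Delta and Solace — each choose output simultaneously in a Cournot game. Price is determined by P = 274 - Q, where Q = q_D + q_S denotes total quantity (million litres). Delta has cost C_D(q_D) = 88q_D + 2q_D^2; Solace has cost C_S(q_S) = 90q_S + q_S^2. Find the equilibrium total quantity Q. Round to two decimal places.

64.26

Delta's profit: π_D = (274 - Q)q_D - (88q_D + 2q_D²). Setting ∂π_D/∂q_D = 0: 186 - 6q_D - (q_S) = 0.
Solace's profit: π_S = (274 - Q)q_S - (90q_S + q_S²). Setting ∂π_S/∂q_S = 0: 184 - 4q_S - (q_D) = 0.
Best responses: q_D = (186 - q_S)/6, q_S = (184 - q_D)/4.
Substituting one into the other gives q_D = 560/23 and q_S = 918/23.
Total output Q = 560/23 + 918/23 = 1478/23.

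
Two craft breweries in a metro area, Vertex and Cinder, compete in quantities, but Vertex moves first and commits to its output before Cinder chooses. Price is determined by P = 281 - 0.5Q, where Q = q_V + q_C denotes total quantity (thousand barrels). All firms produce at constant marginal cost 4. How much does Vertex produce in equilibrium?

277

Solve by backward induction. Given q_V, the follower Cinder maximises π_C = (281 - (1/2)q_V - (1/2)q_C)q_C - 4q_C.
Setting the follower's marginal profit to zero, 277 - (1/2)q_V - q_C = 0, i.e. q_C = (277 - (1/2)q_V).
The leader anticipates this reaction. Substituting into P = 281 - 0.5Q gives P = 285/2 - (1/4)q_V, so π_V = (285/2 - (1/4)q_V)q_V - 4q_V.
Leader FOC: 277/2 - (1/2)q_V = 0, so q_V = 277.
Then q_C = (277 - (1/2)·277) = 277/2.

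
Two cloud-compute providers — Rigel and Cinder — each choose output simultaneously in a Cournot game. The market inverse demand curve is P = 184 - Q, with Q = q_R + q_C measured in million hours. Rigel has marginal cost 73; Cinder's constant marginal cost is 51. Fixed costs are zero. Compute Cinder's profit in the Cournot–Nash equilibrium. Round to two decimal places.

Rigel's profit: π_R = (184 - Q)q_R - (73q_R). Setting ∂π_R/∂q_R = 0: 111 - 2q_R - (q_C) = 0.
Cinder's first-order condition: 133 - 2q_C - (q_R) = 0.
Rearranging gives the reaction functions q_R = (111 - q_C)/2 and q_C = (133 - q_R)/2.
Substituting one into the other gives q_R = 89/3 and q_C = 155/3.
Price P = 184 - 244/3 = 308/3.
Cinder's profit: (308/3 - 51)·(155/3) = 2669.4444.

2669.44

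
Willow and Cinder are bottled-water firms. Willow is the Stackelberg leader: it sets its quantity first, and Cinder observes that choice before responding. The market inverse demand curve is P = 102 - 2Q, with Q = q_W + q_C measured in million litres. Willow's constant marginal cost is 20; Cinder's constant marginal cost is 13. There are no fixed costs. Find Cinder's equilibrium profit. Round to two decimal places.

Solve by backward induction. Given q_W, the follower Cinder maximises π_C = (102 - 2q_W - 2q_C)q_C - 13q_C.
Follower FOC: 89 - 2q_W - 4q_C = 0, so q_C(q_W) = (89 - 2q_W)/4.
Willow substitutes q_C(q_W) into its own profit: π_W = q_W(102 - 2q_W - (89 - 2q_W)/2) - 20q_W = (115/2 - q_W)q_W - 20q_W.
The leader's first-order condition 75/2 - 2q_W = 0 yields q_W = 75/4.
Then q_C = (89 - 2·(75/4))/4 = 103/8.
Price P = 102 - 2·(253/8) = 155/4.
Cinder's profit: (155/4 - 13)·(103/8) = 331.5313.

331.53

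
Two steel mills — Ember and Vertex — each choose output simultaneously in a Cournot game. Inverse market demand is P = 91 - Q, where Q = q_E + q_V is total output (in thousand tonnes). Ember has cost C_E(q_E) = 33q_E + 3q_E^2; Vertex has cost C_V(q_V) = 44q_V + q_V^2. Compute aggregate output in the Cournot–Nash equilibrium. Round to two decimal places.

16.23

Ember's profit: π_E = (91 - Q)q_E - (33q_E + 3q_E²). Setting ∂π_E/∂q_E = 0: 58 - 8q_E - (q_V) = 0.
Vertex's first-order condition: 47 - 4q_V - (q_E) = 0.
So q_E = (58 - q_V)/8 and q_V = (47 - q_E)/4.
Solving the pair: q_E = 185/31, q_V = 318/31.
Total output Q = 185/31 + 318/31 = 503/31.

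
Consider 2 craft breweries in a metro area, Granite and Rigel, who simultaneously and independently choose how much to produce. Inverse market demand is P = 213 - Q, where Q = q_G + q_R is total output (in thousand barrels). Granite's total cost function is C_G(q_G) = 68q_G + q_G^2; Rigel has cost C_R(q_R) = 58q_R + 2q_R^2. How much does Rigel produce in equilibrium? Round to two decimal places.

20.65

Granite's profit: π_G = (213 - Q)q_G - (68q_G + q_G²). Setting ∂π_G/∂q_G = 0: 145 - 4q_G - (q_R) = 0.
Rigel's first-order condition: 155 - 6q_R - (q_G) = 0.
So q_G = (145 - q_R)/4 and q_R = (155 - q_G)/6.
Solving the pair: q_G = 715/23, q_R = 475/23.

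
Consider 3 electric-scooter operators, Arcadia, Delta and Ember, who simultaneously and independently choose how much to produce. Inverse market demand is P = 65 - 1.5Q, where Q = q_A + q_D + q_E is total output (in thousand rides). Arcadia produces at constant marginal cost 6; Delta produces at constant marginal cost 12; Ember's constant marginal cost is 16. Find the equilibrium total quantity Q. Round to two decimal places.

26.83

Arcadia's profit: π_A = (65 - 1.5Q)q_A - (6q_A). Setting ∂π_A/∂q_A = 0: 59 - 3q_A - (3/2)(q_D + q_E) = 0.
Delta's profit: π_D = (65 - 1.5Q)q_D - (12q_D). Setting ∂π_D/∂q_D = 0: 53 - 3q_D - (3/2)(q_A + q_E) = 0.
Ember's profit: π_E = (65 - 1.5Q)q_E - (16q_E). Setting ∂π_E/∂q_E = 0: 49 - 3q_E - (3/2)(q_A + q_D) = 0.
Summing all 3 equations gives 161 − 6Q = 0, hence Q = 161/6.
Back-substituting: q_A = (59 − 161/4)/(3/2) = 25/2, q_D = (53 − 161/4)/(3/2) = 17/2, q_E = (49 − 161/4)/(3/2) = 35/6.
Total output Q = 25/2 + 17/2 + 35/6 = 161/6.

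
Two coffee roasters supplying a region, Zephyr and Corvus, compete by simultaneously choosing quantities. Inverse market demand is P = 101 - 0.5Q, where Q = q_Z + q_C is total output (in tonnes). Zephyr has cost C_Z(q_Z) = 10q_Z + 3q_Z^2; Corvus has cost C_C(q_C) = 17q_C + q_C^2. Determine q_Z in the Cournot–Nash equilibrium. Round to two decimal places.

11.13

Zephyr's profit: π_Z = (101 - 0.5Q)q_Z - (10q_Z + 3q_Z²). Setting ∂π_Z/∂q_Z = 0: 91 - 7q_Z - (1/2)(q_C) = 0.
Corvus's profit: π_C = (101 - 0.5Q)q_C - (17q_C + q_C²). Setting ∂π_C/∂q_C = 0: 84 - 3q_C - (1/2)(q_Z) = 0.
So q_Z = (91 - (1/2)q_C)/7 and q_C = (84 - (1/2)q_Z)/3.
Solving the pair: q_Z = 924/83, q_C = 26.1446.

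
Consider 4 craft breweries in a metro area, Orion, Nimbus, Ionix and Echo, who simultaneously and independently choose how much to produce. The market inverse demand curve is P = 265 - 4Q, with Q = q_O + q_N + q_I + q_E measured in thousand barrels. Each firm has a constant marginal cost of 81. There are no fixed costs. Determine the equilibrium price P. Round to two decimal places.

Each firm earns π_i = (265 - 4Q)q_i - 81q_i.
First-order condition (treating rivals' output as given): 184 - 8q_i - 4·Σ_{j≠i} q_j = 0.
By symmetry each firm produces the same amount; substituting Σ_{j≠i} q_j = 3q_i yields q_i = 184/20 = 46/5.
Total output Q = 184/5, so price P = 265 - 4·(184/5) = 589/5.

117.80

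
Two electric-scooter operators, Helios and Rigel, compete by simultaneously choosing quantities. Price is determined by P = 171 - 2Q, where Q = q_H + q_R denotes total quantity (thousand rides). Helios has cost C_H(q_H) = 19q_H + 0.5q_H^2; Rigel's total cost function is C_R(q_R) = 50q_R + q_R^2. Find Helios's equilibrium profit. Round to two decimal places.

1660.13

Helios's profit: π_H = (171 - 2Q)q_H - (19q_H + (1/2)q_H²). Setting ∂π_H/∂q_H = 0: 152 - 5q_H - 2(q_R) = 0.
Rigel's profit: π_R = (171 - 2Q)q_R - (50q_R + q_R²). Setting ∂π_R/∂q_R = 0: 121 - 6q_R - 2(q_H) = 0.
Rearranging gives the reaction functions q_H = (152 - 2q_R)/5 and q_R = (121 - 2q_H)/6.
Substituting one into the other gives q_H = 335/13 and q_R = 301/26.
Price P = 171 - 2·(971/26) = 1252/13.
Helios's profit: (1252/13)·(335/13) - 19·(335/13) - (1/2)(335/13)² = 1660.1331.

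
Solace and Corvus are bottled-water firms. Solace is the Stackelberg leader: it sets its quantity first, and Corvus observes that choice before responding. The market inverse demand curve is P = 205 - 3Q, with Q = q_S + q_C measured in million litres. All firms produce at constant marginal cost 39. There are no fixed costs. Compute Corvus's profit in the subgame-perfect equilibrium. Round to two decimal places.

The follower Corvus best-responds to any q_S: π_C = (205 - 3Q)q_C - 39q_C.
∂π_C/∂q_C = 166 - 3q_S - 6q_C = 0 gives the reaction function q_C = (166 - 3q_S)/6.
Solace substitutes q_C(q_S) into its own profit: π_S = q_S(205 - 3q_S - (166 - 3q_S)/2) - 39q_S = (122 - (3/2)q_S)q_S - 39q_S.
Leader FOC: 83 - 3q_S = 0, so q_S = 83/3.
Then q_C = (166 - 3·(83/3))/6 = 83/6.
Price P = 205 - 3·(83/2) = 161/2.
Corvus's profit: (161/2 - 39)·(83/6) = 574.0833.

574.08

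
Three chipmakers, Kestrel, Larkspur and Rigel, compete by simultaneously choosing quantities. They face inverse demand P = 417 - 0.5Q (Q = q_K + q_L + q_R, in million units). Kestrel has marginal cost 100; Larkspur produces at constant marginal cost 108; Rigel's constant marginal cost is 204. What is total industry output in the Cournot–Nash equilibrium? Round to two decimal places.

419.50

Kestrel's profit: π_K = (417 - 0.5Q)q_K - (100q_K). Setting ∂π_K/∂q_K = 0: 317 - q_K - (1/2)(q_L + q_R) = 0.
Larkspur's first-order condition: 309 - q_L - (1/2)(q_K + q_R) = 0.
Rigel's profit: π_R = (417 - 0.5Q)q_R - (204q_R). Setting ∂π_R/∂q_R = 0: 213 - q_R - (1/2)(q_K + q_L) = 0.
Adding the 3 first-order conditions: 839 − 2Q = 0, so Q = 839/2.
Back-substituting: q_K = (317 − 839/4)/(1/2) = 429/2, q_L = (309 − 839/4)/(1/2) = 397/2, q_R = (213 − 839/4)/(1/2) = 13/2.
Total output Q = 429/2 + 397/2 + 13/2 = 839/2.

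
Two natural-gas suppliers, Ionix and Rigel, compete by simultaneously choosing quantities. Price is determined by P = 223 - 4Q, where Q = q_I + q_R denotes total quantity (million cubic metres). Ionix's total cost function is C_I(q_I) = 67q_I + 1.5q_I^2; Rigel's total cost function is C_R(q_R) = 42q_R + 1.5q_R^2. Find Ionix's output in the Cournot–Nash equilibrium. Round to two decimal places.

9.45

Ionix's profit: π_I = (223 - 4Q)q_I - (67q_I + (3/2)q_I²). Setting ∂π_I/∂q_I = 0: 156 - 11q_I - 4(q_R) = 0.
Rigel's first-order condition: 181 - 11q_R - 4(q_I) = 0.
Best responses: q_I = (156 - 4q_R)/11, q_R = (181 - 4q_I)/11.
Substituting one into the other gives q_I = 992/105 and q_R = 1367/105.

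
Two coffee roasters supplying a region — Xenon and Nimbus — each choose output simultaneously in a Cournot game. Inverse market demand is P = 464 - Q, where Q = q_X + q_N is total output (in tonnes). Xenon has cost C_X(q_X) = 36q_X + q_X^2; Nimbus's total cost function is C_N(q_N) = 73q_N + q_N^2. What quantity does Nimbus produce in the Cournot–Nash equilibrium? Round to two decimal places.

Xenon's profit: π_X = (464 - Q)q_X - (36q_X + q_X²). Setting ∂π_X/∂q_X = 0: 428 - 4q_X - (q_N) = 0.
Nimbus's profit: π_N = (464 - Q)q_N - (73q_N + q_N²). Setting ∂π_N/∂q_N = 0: 391 - 4q_N - (q_X) = 0.
Best responses: q_X = (428 - q_N)/4, q_N = (391 - q_X)/4.
Solving the pair: q_X = 1321/15, q_N = 1136/15.

75.73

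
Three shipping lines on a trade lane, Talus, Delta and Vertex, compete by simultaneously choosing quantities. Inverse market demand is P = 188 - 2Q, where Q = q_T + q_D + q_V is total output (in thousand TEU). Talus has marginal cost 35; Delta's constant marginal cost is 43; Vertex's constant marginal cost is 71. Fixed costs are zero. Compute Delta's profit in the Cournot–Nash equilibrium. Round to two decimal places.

Talus's profit: π_T = (188 - 2Q)q_T - (35q_T). Setting ∂π_T/∂q_T = 0: 153 - 4q_T - 2(q_D + q_V) = 0.
Delta's profit: π_D = (188 - 2Q)q_D - (43q_D). Setting ∂π_D/∂q_D = 0: 145 - 4q_D - 2(q_T + q_V) = 0.
Vertex's profit: π_V = (188 - 2Q)q_V - (71q_V). Setting ∂π_V/∂q_V = 0: 117 - 4q_V - 2(q_T + q_D) = 0.
Summing all 3 equations gives 415 − 8Q = 0, hence Q = 415/8.
Back-substituting: q_T = (153 − 415/4)/2 = 197/8, q_D = (145 − 415/4)/2 = 165/8, q_V = (117 − 415/4)/2 = 53/8.
Price P = 188 - 2·(415/8) = 337/4.
Delta's profit: (337/4 - 43)·(165/8) = 850.7813.

850.78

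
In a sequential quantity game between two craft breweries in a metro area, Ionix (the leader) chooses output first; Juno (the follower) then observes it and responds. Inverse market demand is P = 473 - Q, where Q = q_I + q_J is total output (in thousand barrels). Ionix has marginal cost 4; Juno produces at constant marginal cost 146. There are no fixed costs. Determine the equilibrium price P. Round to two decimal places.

Solve by backward induction. Given q_I, the follower Juno maximises π_J = (473 - q_I - q_J)q_J - 146q_J.
Follower FOC: 327 - q_I - 2q_J = 0, so q_J(q_I) = (327 - q_I)/2.
The leader anticipates this reaction. Substituting into P = 473 - Q gives P = 619/2 - (1/2)q_I, so π_I = (619/2 - (1/2)q_I)q_I - 4q_I.
Maximising: ∂π_I/∂q_I = 611/2 - q_I = 0, giving q_I = 611/2.
Then q_J = (327 - 611/2)/2 = 43/4.
Total output Q = 1265/4, so price P = 473 - 1265/4 = 627/4.

156.75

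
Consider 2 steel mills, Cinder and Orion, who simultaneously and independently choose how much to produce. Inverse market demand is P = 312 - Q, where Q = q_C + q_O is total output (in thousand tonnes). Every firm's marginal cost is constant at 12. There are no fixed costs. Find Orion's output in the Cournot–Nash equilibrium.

100

Each firm earns π_i = (312 - Q)q_i - 12q_i.
Setting ∂π_i/∂q_i = 0 with rivals' quantities fixed: 300 - 2q_i - q_j = 0.
By symmetry each firm produces the same amount; substituting q_j = q_i yields q_i = 300/3 = 100.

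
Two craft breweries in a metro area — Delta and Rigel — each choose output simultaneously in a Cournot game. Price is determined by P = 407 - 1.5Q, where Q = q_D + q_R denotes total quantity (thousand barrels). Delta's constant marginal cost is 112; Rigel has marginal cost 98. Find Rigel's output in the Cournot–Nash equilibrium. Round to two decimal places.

Delta's profit: π_D = (407 - 1.5Q)q_D - (112q_D). Setting ∂π_D/∂q_D = 0: 295 - 3q_D - (3/2)(q_R) = 0.
Rigel's first-order condition: 309 - 3q_R - (3/2)(q_D) = 0.
Rearranging gives the reaction functions q_D = (295 - (3/2)q_R)/3 and q_R = (309 - (3/2)q_D)/3.
Solving the pair: q_D = 562/9, q_R = 646/9.

71.78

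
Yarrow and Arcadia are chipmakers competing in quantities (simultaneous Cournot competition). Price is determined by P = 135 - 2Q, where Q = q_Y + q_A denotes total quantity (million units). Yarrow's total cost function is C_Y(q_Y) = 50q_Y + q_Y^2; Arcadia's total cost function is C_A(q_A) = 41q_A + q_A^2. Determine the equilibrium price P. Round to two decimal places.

Yarrow's profit: π_Y = (135 - 2Q)q_Y - (50q_Y + q_Y²). Setting ∂π_Y/∂q_Y = 0: 85 - 6q_Y - 2(q_A) = 0.
Arcadia's profit: π_A = (135 - 2Q)q_A - (41q_A + q_A²). Setting ∂π_A/∂q_A = 0: 94 - 6q_A - 2(q_Y) = 0.
Best responses: q_Y = (85 - 2q_A)/6, q_A = (94 - 2q_Y)/6.
Solving the pair: q_Y = 161/16, q_A = 197/16.
Total output Q = 179/8, so price P = 135 - 2·(179/8) = 361/4.

90.25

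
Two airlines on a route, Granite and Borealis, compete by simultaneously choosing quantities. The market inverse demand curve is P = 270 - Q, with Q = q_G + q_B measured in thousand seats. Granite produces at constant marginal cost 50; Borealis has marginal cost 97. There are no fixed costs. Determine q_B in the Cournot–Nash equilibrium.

Granite's profit: π_G = (270 - Q)q_G - (50q_G). Setting ∂π_G/∂q_G = 0: 220 - 2q_G - (q_B) = 0.
Borealis's profit: π_B = (270 - Q)q_B - (97q_B). Setting ∂π_B/∂q_B = 0: 173 - 2q_B - (q_G) = 0.
Best responses: q_G = (220 - q_B)/2, q_B = (173 - q_G)/2.
Solving the pair: q_G = 89, q_B = 42.

42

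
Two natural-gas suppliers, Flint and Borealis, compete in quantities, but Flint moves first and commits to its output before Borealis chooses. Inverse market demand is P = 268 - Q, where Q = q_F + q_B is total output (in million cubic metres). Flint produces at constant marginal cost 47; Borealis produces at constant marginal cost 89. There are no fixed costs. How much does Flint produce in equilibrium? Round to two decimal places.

131.50

The follower Borealis best-responds to any q_F: π_B = (268 - Q)q_B - 89q_B.
∂π_B/∂q_B = 179 - q_F - 2q_B = 0 gives the reaction function q_B = (179 - q_F)/2.
The leader anticipates this reaction. Substituting into P = 268 - Q gives P = 357/2 - (1/2)q_F, so π_F = (357/2 - (1/2)q_F)q_F - 47q_F.
Maximising: ∂π_F/∂q_F = 263/2 - q_F = 0, giving q_F = 263/2.
Then q_B = (179 - 263/2)/2 = 95/4.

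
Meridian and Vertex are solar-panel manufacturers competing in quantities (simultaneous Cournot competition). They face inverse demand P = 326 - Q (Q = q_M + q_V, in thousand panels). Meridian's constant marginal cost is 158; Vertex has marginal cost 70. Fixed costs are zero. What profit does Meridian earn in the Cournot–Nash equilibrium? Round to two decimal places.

Meridian's profit: π_M = (326 - Q)q_M - (158q_M). Setting ∂π_M/∂q_M = 0: 168 - 2q_M - (q_V) = 0.
Vertex's first-order condition: 256 - 2q_V - (q_M) = 0.
Best responses: q_M = (168 - q_V)/2, q_V = (256 - q_M)/2.
Substituting one into the other gives q_M = 80/3 and q_V = 344/3.
Price P = 326 - 424/3 = 554/3.
Meridian's profit: (554/3 - 158)·(80/3) = 711.1111.

711.11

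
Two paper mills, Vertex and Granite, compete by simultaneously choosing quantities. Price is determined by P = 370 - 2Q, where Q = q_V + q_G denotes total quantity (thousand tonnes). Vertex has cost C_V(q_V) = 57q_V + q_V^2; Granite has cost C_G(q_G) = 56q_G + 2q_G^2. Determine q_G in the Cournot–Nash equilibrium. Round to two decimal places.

28.59

Vertex's profit: π_V = (370 - 2Q)q_V - (57q_V + q_V²). Setting ∂π_V/∂q_V = 0: 313 - 6q_V - 2(q_G) = 0.
Granite's profit: π_G = (370 - 2Q)q_G - (56q_G + 2q_G²). Setting ∂π_G/∂q_G = 0: 314 - 8q_G - 2(q_V) = 0.
Best responses: q_V = (313 - 2q_G)/6, q_G = (314 - 2q_V)/8.
Solving the pair: q_V = 469/11, q_G = 629/22.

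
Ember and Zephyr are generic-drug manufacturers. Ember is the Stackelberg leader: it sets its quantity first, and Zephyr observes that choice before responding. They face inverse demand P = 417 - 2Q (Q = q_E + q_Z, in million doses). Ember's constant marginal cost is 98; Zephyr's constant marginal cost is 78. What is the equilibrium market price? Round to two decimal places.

The follower Zephyr best-responds to any q_E: π_Z = (417 - 2Q)q_Z - 78q_Z.
∂π_Z/∂q_Z = 339 - 2q_E - 4q_Z = 0 gives the reaction function q_Z = (339 - 2q_E)/4.
Ember substitutes q_Z(q_E) into its own profit: π_E = q_E(417 - 2q_E - (339 - 2q_E)/2) - 98q_E = (495/2 - q_E)q_E - 98q_E.
The leader's first-order condition 299/2 - 2q_E = 0 yields q_E = 299/4.
Then q_Z = (339 - 2·(299/4))/4 = 379/8.
Total output Q = 977/8, so price P = 417 - 2·(977/8) = 691/4.

172.75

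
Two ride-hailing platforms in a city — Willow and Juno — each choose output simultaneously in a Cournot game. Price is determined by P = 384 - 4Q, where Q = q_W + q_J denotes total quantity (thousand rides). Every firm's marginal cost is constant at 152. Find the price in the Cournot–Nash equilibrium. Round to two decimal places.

229.33

A representative firm's profit is π_i = q_i(384 - 4Q) - 152q_i.
Setting ∂π_i/∂q_i = 0 with rivals' quantities fixed: 232 - 8q_i - 4q_j = 0.
By symmetry each firm produces the same amount; substituting q_j = q_i yields q_i = 232/12 = 58/3.
Total output Q = 116/3, so price P = 384 - 4·(116/3) = 688/3.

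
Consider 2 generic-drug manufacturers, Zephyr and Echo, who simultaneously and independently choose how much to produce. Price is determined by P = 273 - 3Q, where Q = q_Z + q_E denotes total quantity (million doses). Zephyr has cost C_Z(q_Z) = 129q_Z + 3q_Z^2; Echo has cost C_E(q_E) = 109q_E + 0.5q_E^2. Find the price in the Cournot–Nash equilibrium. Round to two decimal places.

Zephyr's profit: π_Z = (273 - 3Q)q_Z - (129q_Z + 3q_Z²). Setting ∂π_Z/∂q_Z = 0: 144 - 12q_Z - 3(q_E) = 0.
Echo's first-order condition: 164 - 7q_E - 3(q_Z) = 0.
So q_Z = (144 - 3q_E)/12 and q_E = (164 - 3q_Z)/7.
Substituting one into the other gives q_Z = 172/25 and q_E = 512/25.
Total output Q = 684/25, so price P = 273 - 3·(684/25) = 190.9200.

190.92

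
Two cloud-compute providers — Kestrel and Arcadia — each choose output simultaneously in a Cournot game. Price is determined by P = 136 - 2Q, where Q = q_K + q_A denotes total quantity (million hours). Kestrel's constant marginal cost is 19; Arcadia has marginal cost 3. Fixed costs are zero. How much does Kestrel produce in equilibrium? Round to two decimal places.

16.83

Kestrel's profit: π_K = (136 - 2Q)q_K - (19q_K). Setting ∂π_K/∂q_K = 0: 117 - 4q_K - 2(q_A) = 0.
Arcadia's first-order condition: 133 - 4q_A - 2(q_K) = 0.
So q_K = (117 - 2q_A)/4 and q_A = (133 - 2q_K)/4.
Solving the pair: q_K = 101/6, q_A = 149/6.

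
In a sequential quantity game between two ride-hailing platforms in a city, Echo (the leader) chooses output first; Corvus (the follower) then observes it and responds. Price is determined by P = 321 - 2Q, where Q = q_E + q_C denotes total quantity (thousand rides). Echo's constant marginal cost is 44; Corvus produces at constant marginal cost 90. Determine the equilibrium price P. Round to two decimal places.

124.75

Solve by backward induction. Given q_E, the follower Corvus maximises π_C = (321 - 2q_E - 2q_C)q_C - 90q_C.
∂π_C/∂q_C = 231 - 2q_E - 4q_C = 0 gives the reaction function q_C = (231 - 2q_E)/4.
Echo substitutes q_C(q_E) into its own profit: π_E = q_E(321 - 2q_E - (231 - 2q_E)/2) - 44q_E = (411/2 - q_E)q_E - 44q_E.
The leader's first-order condition 323/2 - 2q_E = 0 yields q_E = 323/4.
Then q_C = (231 - 2·(323/4))/4 = 139/8.
Total output Q = 785/8, so price P = 321 - 2·(785/8) = 499/4.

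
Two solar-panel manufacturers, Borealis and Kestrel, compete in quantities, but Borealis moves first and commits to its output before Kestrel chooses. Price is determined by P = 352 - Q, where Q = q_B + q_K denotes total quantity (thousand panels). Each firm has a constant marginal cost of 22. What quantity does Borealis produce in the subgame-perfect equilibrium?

Solve by backward induction. Given q_B, the follower Kestrel maximises π_K = (352 - q_B - q_K)q_K - 22q_K.
Setting the follower's marginal profit to zero, 330 - q_B - 2q_K = 0, i.e. q_K = (330 - q_B)/2.
Borealis substitutes q_K(q_B) into its own profit: π_B = q_B(352 - q_B - (330 - q_B)/2) - 22q_B = (187 - (1/2)q_B)q_B - 22q_B.
The leader's first-order condition 165 - q_B = 0 yields q_B = 165.
Then q_K = (330 - 165)/2 = 165/2.

165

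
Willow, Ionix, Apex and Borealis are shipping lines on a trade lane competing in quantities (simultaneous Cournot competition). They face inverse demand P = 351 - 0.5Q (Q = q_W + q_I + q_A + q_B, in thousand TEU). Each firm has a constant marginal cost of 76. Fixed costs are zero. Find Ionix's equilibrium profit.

6050

Each firm earns π_i = (351 - 0.5Q)q_i - 76q_i.
First-order condition (treating rivals' output as given): 275 - q_i - (1/2)·Σ_{j≠i} q_j = 0.
With identical firms every q_j equals q_i, so Σ_{j≠i} q_j = 3q_i and 275 = (5/2)q_i, giving q_i = 110.
Price P = 351 - (1/2)·440 = 131.
Ionix's profit: (131 - 76)·110 = 6050.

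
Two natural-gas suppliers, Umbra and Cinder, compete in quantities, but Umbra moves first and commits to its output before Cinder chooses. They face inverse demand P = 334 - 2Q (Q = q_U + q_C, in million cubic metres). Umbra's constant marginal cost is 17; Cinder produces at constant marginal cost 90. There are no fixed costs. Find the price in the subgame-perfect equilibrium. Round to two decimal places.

114.50

Solve by backward induction. Given q_U, the follower Cinder maximises π_C = (334 - 2q_U - 2q_C)q_C - 90q_C.
∂π_C/∂q_C = 244 - 2q_U - 4q_C = 0 gives the reaction function q_C = (244 - 2q_U)/4.
The leader anticipates this reaction. Substituting into P = 334 - 2Q gives P = 212 - q_U, so π_U = (212 - q_U)q_U - 17q_U.
Maximising: ∂π_U/∂q_U = 195 - 2q_U = 0, giving q_U = 195/2.
Then q_C = (244 - 2·(195/2))/4 = 49/4.
Total output Q = 439/4, so price P = 334 - 2·(439/4) = 229/2.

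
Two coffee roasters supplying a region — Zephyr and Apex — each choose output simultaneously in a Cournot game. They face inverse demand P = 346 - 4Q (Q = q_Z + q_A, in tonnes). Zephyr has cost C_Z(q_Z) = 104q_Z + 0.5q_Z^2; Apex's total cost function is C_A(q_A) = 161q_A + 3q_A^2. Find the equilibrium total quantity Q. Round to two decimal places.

Zephyr's profit: π_Z = (346 - 4Q)q_Z - (104q_Z + (1/2)q_Z²). Setting ∂π_Z/∂q_Z = 0: 242 - 9q_Z - 4(q_A) = 0.
Apex's profit: π_A = (346 - 4Q)q_A - (161q_A + 3q_A²). Setting ∂π_A/∂q_A = 0: 185 - 14q_A - 4(q_Z) = 0.
Best responses: q_Z = (242 - 4q_A)/9, q_A = (185 - 4q_Z)/14.
Solving the pair: q_Z = 1324/55, q_A = 697/110.
Total output Q = 1324/55 + 697/110 = 669/22.

30.41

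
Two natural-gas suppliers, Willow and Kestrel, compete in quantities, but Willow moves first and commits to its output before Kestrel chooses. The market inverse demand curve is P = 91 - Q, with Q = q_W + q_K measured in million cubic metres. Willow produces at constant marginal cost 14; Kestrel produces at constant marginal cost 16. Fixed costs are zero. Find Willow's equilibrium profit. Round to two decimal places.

The follower Kestrel best-responds to any q_W: π_K = (91 - Q)q_K - 16q_K.
Setting the follower's marginal profit to zero, 75 - q_W - 2q_K = 0, i.e. q_K = (75 - q_W)/2.
The leader anticipates this reaction. Substituting into P = 91 - Q gives P = 107/2 - (1/2)q_W, so π_W = (107/2 - (1/2)q_W)q_W - 14q_W.
Leader FOC: 79/2 - q_W = 0, so q_W = 79/2.
Then q_K = (75 - 79/2)/2 = 71/4.
Price P = 91 - 229/4 = 135/4.
Willow's profit: (135/4 - 14)·(79/2) = 780.1250.

780.13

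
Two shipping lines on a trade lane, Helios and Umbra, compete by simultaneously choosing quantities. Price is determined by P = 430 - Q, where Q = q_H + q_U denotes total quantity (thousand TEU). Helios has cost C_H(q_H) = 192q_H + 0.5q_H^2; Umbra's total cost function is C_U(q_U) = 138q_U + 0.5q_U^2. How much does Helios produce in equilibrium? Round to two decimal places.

Helios's profit: π_H = (430 - Q)q_H - (192q_H + (1/2)q_H²). Setting ∂π_H/∂q_H = 0: 238 - 3q_H - (q_U) = 0.
Umbra's first-order condition: 292 - 3q_U - (q_H) = 0.
So q_H = (238 - q_U)/3 and q_U = (292 - q_H)/3.
Solving the pair: q_H = 211/4, q_U = 319/4.

52.75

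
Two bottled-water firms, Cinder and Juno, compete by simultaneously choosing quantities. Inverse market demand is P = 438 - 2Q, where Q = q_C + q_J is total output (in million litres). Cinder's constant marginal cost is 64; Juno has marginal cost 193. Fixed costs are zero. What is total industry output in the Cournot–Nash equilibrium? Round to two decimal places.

Cinder's profit: π_C = (438 - 2Q)q_C - (64q_C). Setting ∂π_C/∂q_C = 0: 374 - 4q_C - 2(q_J) = 0.
Juno's profit: π_J = (438 - 2Q)q_J - (193q_J). Setting ∂π_J/∂q_J = 0: 245 - 4q_J - 2(q_C) = 0.
Rearranging gives the reaction functions q_C = (374 - 2q_J)/4 and q_J = (245 - 2q_C)/4.
Solving the pair: q_C = 503/6, q_J = 58/3.
Total output Q = 503/6 + 58/3 = 619/6.

103.17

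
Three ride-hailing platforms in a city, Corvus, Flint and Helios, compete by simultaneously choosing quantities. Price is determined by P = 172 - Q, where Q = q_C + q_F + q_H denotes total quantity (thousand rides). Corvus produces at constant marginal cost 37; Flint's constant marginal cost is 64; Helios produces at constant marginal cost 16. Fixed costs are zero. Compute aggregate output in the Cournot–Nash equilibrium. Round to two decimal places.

99.75

Corvus's profit: π_C = (172 - Q)q_C - (37q_C). Setting ∂π_C/∂q_C = 0: 135 - 2q_C - (q_F + q_H) = 0.
Flint's first-order condition: 108 - 2q_F - (q_C + q_H) = 0.
Helios's profit: π_H = (172 - Q)q_H - (16q_H). Setting ∂π_H/∂q_H = 0: 156 - 2q_H - (q_C + q_F) = 0.
Adding the 3 first-order conditions: 399 − 4Q = 0, so Q = 399/4.
Back-substituting: q_C = (135 − 399/4) = 141/4, q_F = (108 − 399/4) = 33/4, q_H = (156 − 399/4) = 225/4.
Total output Q = 141/4 + 33/4 + 225/4 = 399/4.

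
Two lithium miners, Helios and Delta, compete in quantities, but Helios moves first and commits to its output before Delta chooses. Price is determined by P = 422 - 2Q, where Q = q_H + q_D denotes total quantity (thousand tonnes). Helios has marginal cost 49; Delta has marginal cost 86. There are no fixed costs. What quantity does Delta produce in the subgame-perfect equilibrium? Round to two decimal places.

32.75

The follower Delta best-responds to any q_H: π_D = (422 - 2Q)q_D - 86q_D.
∂π_D/∂q_D = 336 - 2q_H - 4q_D = 0 gives the reaction function q_D = (336 - 2q_H)/4.
The leader anticipates this reaction. Substituting into P = 422 - 2Q gives P = 254 - q_H, so π_H = (254 - q_H)q_H - 49q_H.
The leader's first-order condition 205 - 2q_H = 0 yields q_H = 205/2.
Then q_D = (336 - 2·(205/2))/4 = 131/4.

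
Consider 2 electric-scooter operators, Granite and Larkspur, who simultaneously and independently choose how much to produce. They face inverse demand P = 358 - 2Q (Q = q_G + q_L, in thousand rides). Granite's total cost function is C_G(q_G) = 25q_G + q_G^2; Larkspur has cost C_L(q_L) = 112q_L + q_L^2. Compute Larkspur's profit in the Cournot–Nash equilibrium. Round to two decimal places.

1922.17

Granite's profit: π_G = (358 - 2Q)q_G - (25q_G + q_G²). Setting ∂π_G/∂q_G = 0: 333 - 6q_G - 2(q_L) = 0.
Larkspur's profit: π_L = (358 - 2Q)q_L - (112q_L + q_L²). Setting ∂π_L/∂q_L = 0: 246 - 6q_L - 2(q_G) = 0.
So q_G = (333 - 2q_L)/6 and q_L = (246 - 2q_G)/6.
Solving the pair: q_G = 753/16, q_L = 405/16.
Price P = 358 - 2·(579/8) = 853/4.
Larkspur's profit: (853/4)·(405/16) - 112·(405/16) - (405/16)² = 1922.1680.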